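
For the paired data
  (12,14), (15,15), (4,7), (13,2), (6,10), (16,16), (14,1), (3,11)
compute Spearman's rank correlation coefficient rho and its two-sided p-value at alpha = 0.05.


Step 1: Rank x and y separately (midranks; no ties here).
rank(x): 12->4, 15->7, 4->2, 13->5, 6->3, 16->8, 14->6, 3->1
rank(y): 14->6, 15->7, 7->3, 2->2, 10->4, 16->8, 1->1, 11->5
Step 2: d_i = R_x(i) - R_y(i); compute d_i^2.
  (4-6)^2=4, (7-7)^2=0, (2-3)^2=1, (5-2)^2=9, (3-4)^2=1, (8-8)^2=0, (6-1)^2=25, (1-5)^2=16
sum(d^2) = 56.
Step 3: rho = 1 - 6*56 / (8*(8^2 - 1)) = 1 - 336/504 = 0.333333.
Step 4: Under H0, t = rho * sqrt((n-2)/(1-rho^2)) = 0.8660 ~ t(6).
Step 5: Two-sided p-value from the t-distribution with 6 df = 0.419753.
Step 6: alpha = 0.05. fail to reject H0.

rho = 0.3333, p = 0.419753, fail to reject H0 at alpha = 0.05.


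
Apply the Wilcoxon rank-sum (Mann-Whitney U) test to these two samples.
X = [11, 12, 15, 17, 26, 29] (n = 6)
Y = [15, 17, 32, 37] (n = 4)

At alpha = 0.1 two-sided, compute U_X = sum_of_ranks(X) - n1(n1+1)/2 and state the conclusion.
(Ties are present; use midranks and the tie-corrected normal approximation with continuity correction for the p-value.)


Step 1: Combine and sort all 10 observations; assign midranks.
sorted (value, group): (11,X), (12,X), (15,X), (15,Y), (17,X), (17,Y), (26,X), (29,X), (32,Y), (37,Y)
ranks: 11->1, 12->2, 15->3.5, 15->3.5, 17->5.5, 17->5.5, 26->7, 29->8, 32->9, 37->10
Step 2: Rank sum for X: R1 = 1 + 2 + 3.5 + 5.5 + 7 + 8 = 27.
Step 3: U_X = R1 - n1(n1+1)/2 = 27 - 6*7/2 = 27 - 21 = 6.
       U_Y = n1*n2 - U_X = 24 - 6 = 18.
Step 4: Ties are present, so use the tie-corrected normal approximation (with continuity correction) for the p-value.
Step 5: p-value = 0.238089; compare to alpha = 0.1. fail to reject H0.

U_X = 6, p = 0.238089, fail to reject H0 at alpha = 0.1.


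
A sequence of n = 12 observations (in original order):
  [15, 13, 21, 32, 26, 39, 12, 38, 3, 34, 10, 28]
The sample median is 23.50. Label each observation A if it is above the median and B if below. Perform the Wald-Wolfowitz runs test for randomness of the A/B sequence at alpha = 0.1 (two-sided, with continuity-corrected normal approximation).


Step 1: Compute median = 23.50; label A = above, B = below.
Labels in order: BBBAAABABABA  (n_A = 6, n_B = 6)
Step 2: Count runs R = 8.
Step 3: Under H0 (random ordering), E[R] = 2*n_A*n_B/(n_A+n_B) + 1 = 2*6*6/12 + 1 = 7.0000.
        Var[R] = 2*n_A*n_B*(2*n_A*n_B - n_A - n_B) / ((n_A+n_B)^2 * (n_A+n_B-1)) = 4320/1584 = 2.7273.
        SD[R] = 1.6514.
Step 4: Continuity-corrected z = (R - 0.5 - E[R]) / SD[R] = (8 - 0.5 - 7.0000) / 1.6514 = 0.3028.
Step 5: Two-sided p-value via normal approximation = 2*(1 - Phi(|z|)) = 0.762069.
Step 6: alpha = 0.1. fail to reject H0.

R = 8, z = 0.3028, p = 0.762069, fail to reject H0.


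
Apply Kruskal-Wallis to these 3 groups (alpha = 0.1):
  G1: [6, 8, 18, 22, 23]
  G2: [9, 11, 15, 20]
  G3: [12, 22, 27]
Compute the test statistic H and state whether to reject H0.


Step 1: Combine all N = 12 observations and assign midranks.
sorted (value, group, rank): (6,G1,1), (8,G1,2), (9,G2,3), (11,G2,4), (12,G3,5), (15,G2,6), (18,G1,7), (20,G2,8), (22,G1,9.5), (22,G3,9.5), (23,G1,11), (27,G3,12)
Step 2: Sum ranks within each group.
R_1 = 30.5 (n_1 = 5)
R_2 = 21 (n_2 = 4)
R_3 = 26.5 (n_3 = 3)
Step 3: H = 12/(N(N+1)) * sum(R_i^2/n_i) - 3(N+1)
     = 12/(12*13) * (30.5^2/5 + 21^2/4 + 26.5^2/3) - 3*13
     = 0.076923 * 530.383 - 39
     = 1.798718.
Step 4: Ties present; correction factor C = 1 - 6/(12^3 - 12) = 0.996503. Corrected H = 1.798718 / 0.996503 = 1.805029.
Step 5: Under H0, H ~ chi^2(2); p-value = 0.405549.
Step 6: alpha = 0.1. fail to reject H0.

H = 1.8050, df = 2, p = 0.405549, fail to reject H0.


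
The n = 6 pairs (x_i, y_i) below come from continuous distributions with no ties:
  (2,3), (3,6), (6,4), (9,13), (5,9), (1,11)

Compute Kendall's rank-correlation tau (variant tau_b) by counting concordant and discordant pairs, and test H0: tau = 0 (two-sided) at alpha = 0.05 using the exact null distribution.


Step 1: Enumerate the 15 unordered pairs (i,j) with i<j and classify each by sign(x_j-x_i) * sign(y_j-y_i).
  (1,2):dx=+1,dy=+3->C; (1,3):dx=+4,dy=+1->C; (1,4):dx=+7,dy=+10->C; (1,5):dx=+3,dy=+6->C
  (1,6):dx=-1,dy=+8->D; (2,3):dx=+3,dy=-2->D; (2,4):dx=+6,dy=+7->C; (2,5):dx=+2,dy=+3->C
  (2,6):dx=-2,dy=+5->D; (3,4):dx=+3,dy=+9->C; (3,5):dx=-1,dy=+5->D; (3,6):dx=-5,dy=+7->D
  (4,5):dx=-4,dy=-4->C; (4,6):dx=-8,dy=-2->C; (5,6):dx=-4,dy=+2->D
Step 2: C = 9, D = 6, total pairs = 15.
Step 3: tau = (C - D)/(n(n-1)/2) = (9 - 6)/15 = 0.200000.
Step 4: Exact two-sided p-value (enumerate n! = 720 permutations of y under H0): p = 0.719444.
Step 5: alpha = 0.05. fail to reject H0.

tau_b = 0.2000 (C=9, D=6), p = 0.719444, fail to reject H0.


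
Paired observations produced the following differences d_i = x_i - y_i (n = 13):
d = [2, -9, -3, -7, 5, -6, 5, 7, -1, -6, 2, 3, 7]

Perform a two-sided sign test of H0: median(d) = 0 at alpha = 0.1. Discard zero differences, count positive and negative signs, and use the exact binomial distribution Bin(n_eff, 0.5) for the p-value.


Step 1: Discard zero differences. Original n = 13; n_eff = number of nonzero differences = 13.
Nonzero differences (with sign): +2, -9, -3, -7, +5, -6, +5, +7, -1, -6, +2, +3, +7
Step 2: Count signs: positive = 7, negative = 6.
Step 3: Under H0: P(positive) = 0.5, so the number of positives S ~ Bin(13, 0.5).
Step 4: Two-sided exact p-value = sum of Bin(13,0.5) probabilities at or below the observed probability = 1.000000.
Step 5: alpha = 0.1. fail to reject H0.

n_eff = 13, pos = 7, neg = 6, p = 1.000000, fail to reject H0.


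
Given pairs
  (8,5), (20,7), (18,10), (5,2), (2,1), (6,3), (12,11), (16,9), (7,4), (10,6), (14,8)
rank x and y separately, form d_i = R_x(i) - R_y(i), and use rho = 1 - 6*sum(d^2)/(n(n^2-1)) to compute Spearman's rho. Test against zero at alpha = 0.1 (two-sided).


Step 1: Rank x and y separately (midranks; no ties here).
rank(x): 8->5, 20->11, 18->10, 5->2, 2->1, 6->3, 12->7, 16->9, 7->4, 10->6, 14->8
rank(y): 5->5, 7->7, 10->10, 2->2, 1->1, 3->3, 11->11, 9->9, 4->4, 6->6, 8->8
Step 2: d_i = R_x(i) - R_y(i); compute d_i^2.
  (5-5)^2=0, (11-7)^2=16, (10-10)^2=0, (2-2)^2=0, (1-1)^2=0, (3-3)^2=0, (7-11)^2=16, (9-9)^2=0, (4-4)^2=0, (6-6)^2=0, (8-8)^2=0
sum(d^2) = 32.
Step 3: rho = 1 - 6*32 / (11*(11^2 - 1)) = 1 - 192/1320 = 0.854545.
Step 4: Under H0, t = rho * sqrt((n-2)/(1-rho^2)) = 4.9360 ~ t(9).
Step 5: Two-sided p-value from the t-distribution with 9 df = 0.000807.
Step 6: alpha = 0.1. reject H0.

rho = 0.8545, p = 0.000807, reject H0 at alpha = 0.1.


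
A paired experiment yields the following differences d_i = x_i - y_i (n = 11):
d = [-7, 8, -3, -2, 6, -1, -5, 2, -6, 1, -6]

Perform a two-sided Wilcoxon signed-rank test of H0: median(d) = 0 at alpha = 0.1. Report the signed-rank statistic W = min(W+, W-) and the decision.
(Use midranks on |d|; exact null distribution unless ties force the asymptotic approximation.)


Step 1: Drop any zero differences (none here) and take |d_i|.
|d| = [7, 8, 3, 2, 6, 1, 5, 2, 6, 1, 6]
Step 2: Midrank |d_i| (ties get averaged ranks).
ranks: |7|->10, |8|->11, |3|->5, |2|->3.5, |6|->8, |1|->1.5, |5|->6, |2|->3.5, |6|->8, |1|->1.5, |6|->8
Step 3: Attach original signs; sum ranks with positive sign and with negative sign.
W+ = 11 + 8 + 3.5 + 1.5 = 24
W- = 10 + 5 + 3.5 + 1.5 + 6 + 8 + 8 = 42
(Check: W+ + W- = 66 should equal n(n+1)/2 = 66.)
Step 4: Test statistic W = min(W+, W-) = 24.
Step 5: Ties in |d|, so use the tie-corrected normal approximation.
        E[W] = n(n+1)/4 = 11*12/4 = 33.
        Tie groups: |d|=1 (t=2), |d|=2 (t=2), |d|=6 (t=3); sum(t^3 - t) = 36.
        Var[W] = n(n+1)(2n+1)/24 - sum(t^3-t)/48 = 3036/24 - 36/48 = 125.75.
        z = (W - E[W]) / sqrt(Var[W]) = (24 - 33) / 11.2138 = -0.8026.
        Two-sided p = 2*Phi(z) = 0.422217.
Step 6: alpha = 0.1. fail to reject H0.

W+ = 24, W- = 42, W = min = 24, p = 0.422217, fail to reject H0.


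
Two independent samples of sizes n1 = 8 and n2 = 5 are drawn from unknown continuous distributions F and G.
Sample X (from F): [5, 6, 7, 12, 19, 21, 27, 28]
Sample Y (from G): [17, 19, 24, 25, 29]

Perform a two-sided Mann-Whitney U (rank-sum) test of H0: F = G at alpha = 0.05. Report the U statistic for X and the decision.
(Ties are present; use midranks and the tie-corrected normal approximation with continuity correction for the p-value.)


Step 1: Combine and sort all 13 observations; assign midranks.
sorted (value, group): (5,X), (6,X), (7,X), (12,X), (17,Y), (19,X), (19,Y), (21,X), (24,Y), (25,Y), (27,X), (28,X), (29,Y)
ranks: 5->1, 6->2, 7->3, 12->4, 17->5, 19->6.5, 19->6.5, 21->8, 24->9, 25->10, 27->11, 28->12, 29->13
Step 2: Rank sum for X: R1 = 1 + 2 + 3 + 4 + 6.5 + 8 + 11 + 12 = 47.5.
Step 3: U_X = R1 - n1(n1+1)/2 = 47.5 - 8*9/2 = 47.5 - 36 = 11.5.
       U_Y = n1*n2 - U_X = 40 - 11.5 = 28.5.
Step 4: Ties are present, so use the tie-corrected normal approximation (with continuity correction) for the p-value.
Step 5: p-value = 0.240919; compare to alpha = 0.05. fail to reject H0.

U_X = 11.5, p = 0.240919, fail to reject H0 at alpha = 0.05.


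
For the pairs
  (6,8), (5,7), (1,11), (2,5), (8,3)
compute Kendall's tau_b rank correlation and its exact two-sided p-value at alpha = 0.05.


Step 1: Enumerate the 10 unordered pairs (i,j) with i<j and classify each by sign(x_j-x_i) * sign(y_j-y_i).
  (1,2):dx=-1,dy=-1->C; (1,3):dx=-5,dy=+3->D; (1,4):dx=-4,dy=-3->C; (1,5):dx=+2,dy=-5->D
  (2,3):dx=-4,dy=+4->D; (2,4):dx=-3,dy=-2->C; (2,5):dx=+3,dy=-4->D; (3,4):dx=+1,dy=-6->D
  (3,5):dx=+7,dy=-8->D; (4,5):dx=+6,dy=-2->D
Step 2: C = 3, D = 7, total pairs = 10.
Step 3: tau = (C - D)/(n(n-1)/2) = (3 - 7)/10 = -0.400000.
Step 4: Exact two-sided p-value (enumerate n! = 120 permutations of y under H0): p = 0.483333.
Step 5: alpha = 0.05. fail to reject H0.

tau_b = -0.4000 (C=3, D=7), p = 0.483333, fail to reject H0.


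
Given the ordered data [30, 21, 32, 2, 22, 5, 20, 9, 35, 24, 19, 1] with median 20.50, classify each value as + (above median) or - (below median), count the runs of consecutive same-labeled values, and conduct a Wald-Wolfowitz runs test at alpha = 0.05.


Step 1: Compute median = 20.50; label A = above, B = below.
Labels in order: AAABABBBAABB  (n_A = 6, n_B = 6)
Step 2: Count runs R = 6.
Step 3: Under H0 (random ordering), E[R] = 2*n_A*n_B/(n_A+n_B) + 1 = 2*6*6/12 + 1 = 7.0000.
        Var[R] = 2*n_A*n_B*(2*n_A*n_B - n_A - n_B) / ((n_A+n_B)^2 * (n_A+n_B-1)) = 4320/1584 = 2.7273.
        SD[R] = 1.6514.
Step 4: Continuity-corrected z = (R + 0.5 - E[R]) / SD[R] = (6 + 0.5 - 7.0000) / 1.6514 = -0.3028.
Step 5: Two-sided p-value via normal approximation = 2*(1 - Phi(|z|)) = 0.762069.
Step 6: alpha = 0.05. fail to reject H0.

R = 6, z = -0.3028, p = 0.762069, fail to reject H0.


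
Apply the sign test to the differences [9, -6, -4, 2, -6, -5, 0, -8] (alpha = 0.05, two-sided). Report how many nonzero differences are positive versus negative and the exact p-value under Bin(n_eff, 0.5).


Step 1: Discard zero differences. Original n = 8; n_eff = number of nonzero differences = 7.
Nonzero differences (with sign): +9, -6, -4, +2, -6, -5, -8
Step 2: Count signs: positive = 2, negative = 5.
Step 3: Under H0: P(positive) = 0.5, so the number of positives S ~ Bin(7, 0.5).
Step 4: Two-sided exact p-value = sum of Bin(7,0.5) probabilities at or below the observed probability = 0.453125.
Step 5: alpha = 0.05. fail to reject H0.

n_eff = 7, pos = 2, neg = 5, p = 0.453125, fail to reject H0.


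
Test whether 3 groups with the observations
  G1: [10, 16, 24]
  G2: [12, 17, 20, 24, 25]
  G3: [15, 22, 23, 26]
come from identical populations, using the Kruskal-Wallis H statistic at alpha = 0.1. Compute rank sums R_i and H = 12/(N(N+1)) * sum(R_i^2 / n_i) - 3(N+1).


Step 1: Combine all N = 12 observations and assign midranks.
sorted (value, group, rank): (10,G1,1), (12,G2,2), (15,G3,3), (16,G1,4), (17,G2,5), (20,G2,6), (22,G3,7), (23,G3,8), (24,G1,9.5), (24,G2,9.5), (25,G2,11), (26,G3,12)
Step 2: Sum ranks within each group.
R_1 = 14.5 (n_1 = 3)
R_2 = 33.5 (n_2 = 5)
R_3 = 30 (n_3 = 4)
Step 3: H = 12/(N(N+1)) * sum(R_i^2/n_i) - 3(N+1)
     = 12/(12*13) * (14.5^2/3 + 33.5^2/5 + 30^2/4) - 3*13
     = 0.076923 * 519.533 - 39
     = 0.964103.
Step 4: Ties present; correction factor C = 1 - 6/(12^3 - 12) = 0.996503. Corrected H = 0.964103 / 0.996503 = 0.967485.
Step 5: Under H0, H ~ chi^2(2); p-value = 0.616472.
Step 6: alpha = 0.1. fail to reject H0.

H = 0.9675, df = 2, p = 0.616472, fail to reject H0.


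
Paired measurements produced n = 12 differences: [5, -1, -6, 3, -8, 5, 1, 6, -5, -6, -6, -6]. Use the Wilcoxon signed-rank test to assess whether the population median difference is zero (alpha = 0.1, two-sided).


Step 1: Drop any zero differences (none here) and take |d_i|.
|d| = [5, 1, 6, 3, 8, 5, 1, 6, 5, 6, 6, 6]
Step 2: Midrank |d_i| (ties get averaged ranks).
ranks: |5|->5, |1|->1.5, |6|->9, |3|->3, |8|->12, |5|->5, |1|->1.5, |6|->9, |5|->5, |6|->9, |6|->9, |6|->9
Step 3: Attach original signs; sum ranks with positive sign and with negative sign.
W+ = 5 + 3 + 5 + 1.5 + 9 = 23.5
W- = 1.5 + 9 + 12 + 5 + 9 + 9 + 9 = 54.5
(Check: W+ + W- = 78 should equal n(n+1)/2 = 78.)
Step 4: Test statistic W = min(W+, W-) = 23.5.
Step 5: Ties in |d|, so use the tie-corrected normal approximation.
        E[W] = n(n+1)/4 = 12*13/4 = 39.
        Tie groups: |d|=1 (t=2), |d|=5 (t=3), |d|=6 (t=5); sum(t^3 - t) = 150.
        Var[W] = n(n+1)(2n+1)/24 - sum(t^3-t)/48 = 3900/24 - 150/48 = 159.375.
        z = (W - E[W]) / sqrt(Var[W]) = (23.5 - 39) / 12.6244 = -1.2278.
        Two-sided p = 2*Phi(z) = 0.219528.
Step 6: alpha = 0.1. fail to reject H0.

W+ = 23.5, W- = 54.5, W = min = 23.5, p = 0.219528, fail to reject H0.


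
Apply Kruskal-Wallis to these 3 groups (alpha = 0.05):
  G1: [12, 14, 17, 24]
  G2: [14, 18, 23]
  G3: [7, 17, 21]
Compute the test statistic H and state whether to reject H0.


Step 1: Combine all N = 10 observations and assign midranks.
sorted (value, group, rank): (7,G3,1), (12,G1,2), (14,G1,3.5), (14,G2,3.5), (17,G1,5.5), (17,G3,5.5), (18,G2,7), (21,G3,8), (23,G2,9), (24,G1,10)
Step 2: Sum ranks within each group.
R_1 = 21 (n_1 = 4)
R_2 = 19.5 (n_2 = 3)
R_3 = 14.5 (n_3 = 3)
Step 3: H = 12/(N(N+1)) * sum(R_i^2/n_i) - 3(N+1)
     = 12/(10*11) * (21^2/4 + 19.5^2/3 + 14.5^2/3) - 3*11
     = 0.109091 * 307.083 - 33
     = 0.500000.
Step 4: Ties present; correction factor C = 1 - 12/(10^3 - 10) = 0.987879. Corrected H = 0.500000 / 0.987879 = 0.506135.
Step 5: Under H0, H ~ chi^2(2); p-value = 0.776415.
Step 6: alpha = 0.05. fail to reject H0.

H = 0.5061, df = 2, p = 0.776415, fail to reject H0.


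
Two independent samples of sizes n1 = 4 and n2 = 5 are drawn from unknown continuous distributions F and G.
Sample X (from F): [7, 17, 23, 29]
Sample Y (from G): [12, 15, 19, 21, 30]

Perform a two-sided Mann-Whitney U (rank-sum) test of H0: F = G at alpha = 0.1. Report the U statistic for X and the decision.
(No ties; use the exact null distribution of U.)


Step 1: Combine and sort all 9 observations; assign midranks.
sorted (value, group): (7,X), (12,Y), (15,Y), (17,X), (19,Y), (21,Y), (23,X), (29,X), (30,Y)
ranks: 7->1, 12->2, 15->3, 17->4, 19->5, 21->6, 23->7, 29->8, 30->9
Step 2: Rank sum for X: R1 = 1 + 4 + 7 + 8 = 20.
Step 3: U_X = R1 - n1(n1+1)/2 = 20 - 4*5/2 = 20 - 10 = 10.
       U_Y = n1*n2 - U_X = 20 - 10 = 10.
Step 4: No ties, so the exact null distribution of U (based on enumerating the C(9,4) = 126 equally likely rank assignments) gives the two-sided p-value.
Step 5: p-value = 1.000000; compare to alpha = 0.1. fail to reject H0.

U_X = 10, p = 1.000000, fail to reject H0 at alpha = 0.1.


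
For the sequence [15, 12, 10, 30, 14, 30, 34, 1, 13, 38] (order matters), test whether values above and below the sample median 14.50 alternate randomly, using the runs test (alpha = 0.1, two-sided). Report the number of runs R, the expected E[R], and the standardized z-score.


Step 1: Compute median = 14.50; label A = above, B = below.
Labels in order: ABBABAABBA  (n_A = 5, n_B = 5)
Step 2: Count runs R = 7.
Step 3: Under H0 (random ordering), E[R] = 2*n_A*n_B/(n_A+n_B) + 1 = 2*5*5/10 + 1 = 6.0000.
        Var[R] = 2*n_A*n_B*(2*n_A*n_B - n_A - n_B) / ((n_A+n_B)^2 * (n_A+n_B-1)) = 2000/900 = 2.2222.
        SD[R] = 1.4907.
Step 4: Continuity-corrected z = (R - 0.5 - E[R]) / SD[R] = (7 - 0.5 - 6.0000) / 1.4907 = 0.3354.
Step 5: Two-sided p-value via normal approximation = 2*(1 - Phi(|z|)) = 0.737316.
Step 6: alpha = 0.1. fail to reject H0.

R = 7, z = 0.3354, p = 0.737316, fail to reject H0.


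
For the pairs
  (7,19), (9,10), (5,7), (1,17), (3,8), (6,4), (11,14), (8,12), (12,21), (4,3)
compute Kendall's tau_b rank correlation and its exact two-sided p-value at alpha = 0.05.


Step 1: Enumerate the 45 unordered pairs (i,j) with i<j and classify each by sign(x_j-x_i) * sign(y_j-y_i).
  (1,2):dx=+2,dy=-9->D; (1,3):dx=-2,dy=-12->C; (1,4):dx=-6,dy=-2->C; (1,5):dx=-4,dy=-11->C
  (1,6):dx=-1,dy=-15->C; (1,7):dx=+4,dy=-5->D; (1,8):dx=+1,dy=-7->D; (1,9):dx=+5,dy=+2->C
  (1,10):dx=-3,dy=-16->C; (2,3):dx=-4,dy=-3->C; (2,4):dx=-8,dy=+7->D; (2,5):dx=-6,dy=-2->C
  (2,6):dx=-3,dy=-6->C; (2,7):dx=+2,dy=+4->C; (2,8):dx=-1,dy=+2->D; (2,9):dx=+3,dy=+11->C
  (2,10):dx=-5,dy=-7->C; (3,4):dx=-4,dy=+10->D; (3,5):dx=-2,dy=+1->D; (3,6):dx=+1,dy=-3->D
  (3,7):dx=+6,dy=+7->C; (3,8):dx=+3,dy=+5->C; (3,9):dx=+7,dy=+14->C; (3,10):dx=-1,dy=-4->C
  (4,5):dx=+2,dy=-9->D; (4,6):dx=+5,dy=-13->D; (4,7):dx=+10,dy=-3->D; (4,8):dx=+7,dy=-5->D
  (4,9):dx=+11,dy=+4->C; (4,10):dx=+3,dy=-14->D; (5,6):dx=+3,dy=-4->D; (5,7):dx=+8,dy=+6->C
  (5,8):dx=+5,dy=+4->C; (5,9):dx=+9,dy=+13->C; (5,10):dx=+1,dy=-5->D; (6,7):dx=+5,dy=+10->C
  (6,8):dx=+2,dy=+8->C; (6,9):dx=+6,dy=+17->C; (6,10):dx=-2,dy=-1->C; (7,8):dx=-3,dy=-2->C
  (7,9):dx=+1,dy=+7->C; (7,10):dx=-7,dy=-11->C; (8,9):dx=+4,dy=+9->C; (8,10):dx=-4,dy=-9->C
  (9,10):dx=-8,dy=-18->C
Step 2: C = 30, D = 15, total pairs = 45.
Step 3: tau = (C - D)/(n(n-1)/2) = (30 - 15)/45 = 0.333333.
Step 4: Exact two-sided p-value (enumerate n! = 3628800 permutations of y under H0): p = 0.216373.
Step 5: alpha = 0.05. fail to reject H0.

tau_b = 0.3333 (C=30, D=15), p = 0.216373, fail to reject H0.


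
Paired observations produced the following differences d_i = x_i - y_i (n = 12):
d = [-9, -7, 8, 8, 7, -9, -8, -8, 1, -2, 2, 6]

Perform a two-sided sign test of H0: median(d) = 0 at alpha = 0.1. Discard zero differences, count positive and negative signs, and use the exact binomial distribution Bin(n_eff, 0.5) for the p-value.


Step 1: Discard zero differences. Original n = 12; n_eff = number of nonzero differences = 12.
Nonzero differences (with sign): -9, -7, +8, +8, +7, -9, -8, -8, +1, -2, +2, +6
Step 2: Count signs: positive = 6, negative = 6.
Step 3: Under H0: P(positive) = 0.5, so the number of positives S ~ Bin(12, 0.5).
Step 4: Two-sided exact p-value = sum of Bin(12,0.5) probabilities at or below the observed probability = 1.000000.
Step 5: alpha = 0.1. fail to reject H0.

n_eff = 12, pos = 6, neg = 6, p = 1.000000, fail to reject H0.


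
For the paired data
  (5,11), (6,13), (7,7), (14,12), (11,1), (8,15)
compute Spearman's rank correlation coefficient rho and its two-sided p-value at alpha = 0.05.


Step 1: Rank x and y separately (midranks; no ties here).
rank(x): 5->1, 6->2, 7->3, 14->6, 11->5, 8->4
rank(y): 11->3, 13->5, 7->2, 12->4, 1->1, 15->6
Step 2: d_i = R_x(i) - R_y(i); compute d_i^2.
  (1-3)^2=4, (2-5)^2=9, (3-2)^2=1, (6-4)^2=4, (5-1)^2=16, (4-6)^2=4
sum(d^2) = 38.
Step 3: rho = 1 - 6*38 / (6*(6^2 - 1)) = 1 - 228/210 = -0.085714.
Step 4: Under H0, t = rho * sqrt((n-2)/(1-rho^2)) = -0.1721 ~ t(4).
Step 5: Two-sided p-value from the t-distribution with 4 df = 0.871743.
Step 6: alpha = 0.05. fail to reject H0.

rho = -0.0857, p = 0.871743, fail to reject H0 at alpha = 0.05.


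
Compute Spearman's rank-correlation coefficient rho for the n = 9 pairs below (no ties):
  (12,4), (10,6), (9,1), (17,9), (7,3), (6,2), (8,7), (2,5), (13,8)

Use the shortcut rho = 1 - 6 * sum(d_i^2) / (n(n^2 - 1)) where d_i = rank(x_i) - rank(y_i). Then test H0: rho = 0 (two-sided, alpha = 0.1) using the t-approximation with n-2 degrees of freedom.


Step 1: Rank x and y separately (midranks; no ties here).
rank(x): 12->7, 10->6, 9->5, 17->9, 7->3, 6->2, 8->4, 2->1, 13->8
rank(y): 4->4, 6->6, 1->1, 9->9, 3->3, 2->2, 7->7, 5->5, 8->8
Step 2: d_i = R_x(i) - R_y(i); compute d_i^2.
  (7-4)^2=9, (6-6)^2=0, (5-1)^2=16, (9-9)^2=0, (3-3)^2=0, (2-2)^2=0, (4-7)^2=9, (1-5)^2=16, (8-8)^2=0
sum(d^2) = 50.
Step 3: rho = 1 - 6*50 / (9*(9^2 - 1)) = 1 - 300/720 = 0.583333.
Step 4: Under H0, t = rho * sqrt((n-2)/(1-rho^2)) = 1.9001 ~ t(7).
Step 5: Two-sided p-value from the t-distribution with 7 df = 0.099186.
Step 6: alpha = 0.1. reject H0.

rho = 0.5833, p = 0.099186, reject H0 at alpha = 0.1.


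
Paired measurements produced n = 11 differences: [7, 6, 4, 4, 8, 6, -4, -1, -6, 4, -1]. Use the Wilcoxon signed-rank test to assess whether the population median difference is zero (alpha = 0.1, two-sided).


Step 1: Drop any zero differences (none here) and take |d_i|.
|d| = [7, 6, 4, 4, 8, 6, 4, 1, 6, 4, 1]
Step 2: Midrank |d_i| (ties get averaged ranks).
ranks: |7|->10, |6|->8, |4|->4.5, |4|->4.5, |8|->11, |6|->8, |4|->4.5, |1|->1.5, |6|->8, |4|->4.5, |1|->1.5
Step 3: Attach original signs; sum ranks with positive sign and with negative sign.
W+ = 10 + 8 + 4.5 + 4.5 + 11 + 8 + 4.5 = 50.5
W- = 4.5 + 1.5 + 8 + 1.5 = 15.5
(Check: W+ + W- = 66 should equal n(n+1)/2 = 66.)
Step 4: Test statistic W = min(W+, W-) = 15.5.
Step 5: Ties in |d|, so use the tie-corrected normal approximation.
        E[W] = n(n+1)/4 = 11*12/4 = 33.
        Tie groups: |d|=1 (t=2), |d|=4 (t=4), |d|=6 (t=3); sum(t^3 - t) = 90.
        Var[W] = n(n+1)(2n+1)/24 - sum(t^3-t)/48 = 3036/24 - 90/48 = 124.625.
        z = (W - E[W]) / sqrt(Var[W]) = (15.5 - 33) / 11.1636 = -1.5676.
        Two-sided p = 2*Phi(z) = 0.116974.
Step 6: alpha = 0.1. fail to reject H0.

W+ = 50.5, W- = 15.5, W = min = 15.5, p = 0.116974, fail to reject H0.


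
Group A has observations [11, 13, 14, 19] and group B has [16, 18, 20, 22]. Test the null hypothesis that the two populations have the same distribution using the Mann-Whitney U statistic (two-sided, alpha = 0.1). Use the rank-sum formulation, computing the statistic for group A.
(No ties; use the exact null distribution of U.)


Step 1: Combine and sort all 8 observations; assign midranks.
sorted (value, group): (11,X), (13,X), (14,X), (16,Y), (18,Y), (19,X), (20,Y), (22,Y)
ranks: 11->1, 13->2, 14->3, 16->4, 18->5, 19->6, 20->7, 22->8
Step 2: Rank sum for X: R1 = 1 + 2 + 3 + 6 = 12.
Step 3: U_X = R1 - n1(n1+1)/2 = 12 - 4*5/2 = 12 - 10 = 2.
       U_Y = n1*n2 - U_X = 16 - 2 = 14.
Step 4: No ties, so the exact null distribution of U (based on enumerating the C(8,4) = 70 equally likely rank assignments) gives the two-sided p-value.
Step 5: p-value = 0.114286; compare to alpha = 0.1. fail to reject H0.

U_X = 2, p = 0.114286, fail to reject H0 at alpha = 0.1.


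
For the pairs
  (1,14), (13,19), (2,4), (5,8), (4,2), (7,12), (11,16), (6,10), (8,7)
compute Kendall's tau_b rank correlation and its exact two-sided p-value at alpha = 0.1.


Step 1: Enumerate the 36 unordered pairs (i,j) with i<j and classify each by sign(x_j-x_i) * sign(y_j-y_i).
  (1,2):dx=+12,dy=+5->C; (1,3):dx=+1,dy=-10->D; (1,4):dx=+4,dy=-6->D; (1,5):dx=+3,dy=-12->D
  (1,6):dx=+6,dy=-2->D; (1,7):dx=+10,dy=+2->C; (1,8):dx=+5,dy=-4->D; (1,9):dx=+7,dy=-7->D
  (2,3):dx=-11,dy=-15->C; (2,4):dx=-8,dy=-11->C; (2,5):dx=-9,dy=-17->C; (2,6):dx=-6,dy=-7->C
  (2,7):dx=-2,dy=-3->C; (2,8):dx=-7,dy=-9->C; (2,9):dx=-5,dy=-12->C; (3,4):dx=+3,dy=+4->C
  (3,5):dx=+2,dy=-2->D; (3,6):dx=+5,dy=+8->C; (3,7):dx=+9,dy=+12->C; (3,8):dx=+4,dy=+6->C
  (3,9):dx=+6,dy=+3->C; (4,5):dx=-1,dy=-6->C; (4,6):dx=+2,dy=+4->C; (4,7):dx=+6,dy=+8->C
  (4,8):dx=+1,dy=+2->C; (4,9):dx=+3,dy=-1->D; (5,6):dx=+3,dy=+10->C; (5,7):dx=+7,dy=+14->C
  (5,8):dx=+2,dy=+8->C; (5,9):dx=+4,dy=+5->C; (6,7):dx=+4,dy=+4->C; (6,8):dx=-1,dy=-2->C
  (6,9):dx=+1,dy=-5->D; (7,8):dx=-5,dy=-6->C; (7,9):dx=-3,dy=-9->C; (8,9):dx=+2,dy=-3->D
Step 2: C = 26, D = 10, total pairs = 36.
Step 3: tau = (C - D)/(n(n-1)/2) = (26 - 10)/36 = 0.444444.
Step 4: Exact two-sided p-value (enumerate n! = 362880 permutations of y under H0): p = 0.119439.
Step 5: alpha = 0.1. fail to reject H0.

tau_b = 0.4444 (C=26, D=10), p = 0.119439, fail to reject H0.


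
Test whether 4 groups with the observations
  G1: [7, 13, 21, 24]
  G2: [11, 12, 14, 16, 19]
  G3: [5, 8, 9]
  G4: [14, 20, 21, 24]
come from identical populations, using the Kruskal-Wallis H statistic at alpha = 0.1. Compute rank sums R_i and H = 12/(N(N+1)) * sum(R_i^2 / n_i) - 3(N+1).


Step 1: Combine all N = 16 observations and assign midranks.
sorted (value, group, rank): (5,G3,1), (7,G1,2), (8,G3,3), (9,G3,4), (11,G2,5), (12,G2,6), (13,G1,7), (14,G2,8.5), (14,G4,8.5), (16,G2,10), (19,G2,11), (20,G4,12), (21,G1,13.5), (21,G4,13.5), (24,G1,15.5), (24,G4,15.5)
Step 2: Sum ranks within each group.
R_1 = 38 (n_1 = 4)
R_2 = 40.5 (n_2 = 5)
R_3 = 8 (n_3 = 3)
R_4 = 49.5 (n_4 = 4)
Step 3: H = 12/(N(N+1)) * sum(R_i^2/n_i) - 3(N+1)
     = 12/(16*17) * (38^2/4 + 40.5^2/5 + 8^2/3 + 49.5^2/4) - 3*17
     = 0.044118 * 1322.95 - 51
     = 7.365257.
Step 4: Ties present; correction factor C = 1 - 18/(16^3 - 16) = 0.995588. Corrected H = 7.365257 / 0.995588 = 7.397895.
Step 5: Under H0, H ~ chi^2(3); p-value = 0.060241.
Step 6: alpha = 0.1. reject H0.

H = 7.3979, df = 3, p = 0.060241, reject H0.


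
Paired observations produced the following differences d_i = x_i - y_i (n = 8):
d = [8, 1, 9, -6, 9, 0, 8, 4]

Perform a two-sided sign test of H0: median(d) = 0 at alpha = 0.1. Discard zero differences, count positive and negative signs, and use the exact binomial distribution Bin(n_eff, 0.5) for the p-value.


Step 1: Discard zero differences. Original n = 8; n_eff = number of nonzero differences = 7.
Nonzero differences (with sign): +8, +1, +9, -6, +9, +8, +4
Step 2: Count signs: positive = 6, negative = 1.
Step 3: Under H0: P(positive) = 0.5, so the number of positives S ~ Bin(7, 0.5).
Step 4: Two-sided exact p-value = sum of Bin(7,0.5) probabilities at or below the observed probability = 0.125000.
Step 5: alpha = 0.1. fail to reject H0.

n_eff = 7, pos = 6, neg = 1, p = 0.125000, fail to reject H0.


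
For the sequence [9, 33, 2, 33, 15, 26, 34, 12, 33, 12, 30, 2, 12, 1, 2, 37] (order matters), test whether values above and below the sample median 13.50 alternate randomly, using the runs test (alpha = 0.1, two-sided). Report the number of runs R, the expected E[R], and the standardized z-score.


Step 1: Compute median = 13.50; label A = above, B = below.
Labels in order: BABAAAABABABBBBA  (n_A = 8, n_B = 8)
Step 2: Count runs R = 10.
Step 3: Under H0 (random ordering), E[R] = 2*n_A*n_B/(n_A+n_B) + 1 = 2*8*8/16 + 1 = 9.0000.
        Var[R] = 2*n_A*n_B*(2*n_A*n_B - n_A - n_B) / ((n_A+n_B)^2 * (n_A+n_B-1)) = 14336/3840 = 3.7333.
        SD[R] = 1.9322.
Step 4: Continuity-corrected z = (R - 0.5 - E[R]) / SD[R] = (10 - 0.5 - 9.0000) / 1.9322 = 0.2588.
Step 5: Two-sided p-value via normal approximation = 2*(1 - Phi(|z|)) = 0.795809.
Step 6: alpha = 0.1. fail to reject H0.

R = 10, z = 0.2588, p = 0.795809, fail to reject H0.


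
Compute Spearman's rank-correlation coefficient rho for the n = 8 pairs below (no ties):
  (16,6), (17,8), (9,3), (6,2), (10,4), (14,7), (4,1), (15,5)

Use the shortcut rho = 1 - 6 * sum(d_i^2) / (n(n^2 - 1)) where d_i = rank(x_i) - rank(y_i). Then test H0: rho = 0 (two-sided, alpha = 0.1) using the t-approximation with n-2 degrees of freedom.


Step 1: Rank x and y separately (midranks; no ties here).
rank(x): 16->7, 17->8, 9->3, 6->2, 10->4, 14->5, 4->1, 15->6
rank(y): 6->6, 8->8, 3->3, 2->2, 4->4, 7->7, 1->1, 5->5
Step 2: d_i = R_x(i) - R_y(i); compute d_i^2.
  (7-6)^2=1, (8-8)^2=0, (3-3)^2=0, (2-2)^2=0, (4-4)^2=0, (5-7)^2=4, (1-1)^2=0, (6-5)^2=1
sum(d^2) = 6.
Step 3: rho = 1 - 6*6 / (8*(8^2 - 1)) = 1 - 36/504 = 0.928571.
Step 4: Under H0, t = rho * sqrt((n-2)/(1-rho^2)) = 6.1283 ~ t(6).
Step 5: Two-sided p-value from the t-distribution with 6 df = 0.000863.
Step 6: alpha = 0.1. reject H0.

rho = 0.9286, p = 0.000863, reject H0 at alpha = 0.1.


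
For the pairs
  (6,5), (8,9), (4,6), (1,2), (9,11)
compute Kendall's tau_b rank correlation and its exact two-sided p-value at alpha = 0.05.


Step 1: Enumerate the 10 unordered pairs (i,j) with i<j and classify each by sign(x_j-x_i) * sign(y_j-y_i).
  (1,2):dx=+2,dy=+4->C; (1,3):dx=-2,dy=+1->D; (1,4):dx=-5,dy=-3->C; (1,5):dx=+3,dy=+6->C
  (2,3):dx=-4,dy=-3->C; (2,4):dx=-7,dy=-7->C; (2,5):dx=+1,dy=+2->C; (3,4):dx=-3,dy=-4->C
  (3,5):dx=+5,dy=+5->C; (4,5):dx=+8,dy=+9->C
Step 2: C = 9, D = 1, total pairs = 10.
Step 3: tau = (C - D)/(n(n-1)/2) = (9 - 1)/10 = 0.800000.
Step 4: Exact two-sided p-value (enumerate n! = 120 permutations of y under H0): p = 0.083333.
Step 5: alpha = 0.05. fail to reject H0.

tau_b = 0.8000 (C=9, D=1), p = 0.083333, fail to reject H0.


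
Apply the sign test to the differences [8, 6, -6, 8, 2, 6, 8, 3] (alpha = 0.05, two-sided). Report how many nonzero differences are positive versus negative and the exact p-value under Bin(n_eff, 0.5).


Step 1: Discard zero differences. Original n = 8; n_eff = number of nonzero differences = 8.
Nonzero differences (with sign): +8, +6, -6, +8, +2, +6, +8, +3
Step 2: Count signs: positive = 7, negative = 1.
Step 3: Under H0: P(positive) = 0.5, so the number of positives S ~ Bin(8, 0.5).
Step 4: Two-sided exact p-value = sum of Bin(8,0.5) probabilities at or below the observed probability = 0.070312.
Step 5: alpha = 0.05. fail to reject H0.

n_eff = 8, pos = 7, neg = 1, p = 0.070312, fail to reject H0.


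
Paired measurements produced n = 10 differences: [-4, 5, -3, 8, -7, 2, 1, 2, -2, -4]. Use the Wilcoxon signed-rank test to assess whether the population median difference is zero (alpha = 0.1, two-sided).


Step 1: Drop any zero differences (none here) and take |d_i|.
|d| = [4, 5, 3, 8, 7, 2, 1, 2, 2, 4]
Step 2: Midrank |d_i| (ties get averaged ranks).
ranks: |4|->6.5, |5|->8, |3|->5, |8|->10, |7|->9, |2|->3, |1|->1, |2|->3, |2|->3, |4|->6.5
Step 3: Attach original signs; sum ranks with positive sign and with negative sign.
W+ = 8 + 10 + 3 + 1 + 3 = 25
W- = 6.5 + 5 + 9 + 3 + 6.5 = 30
(Check: W+ + W- = 55 should equal n(n+1)/2 = 55.)
Step 4: Test statistic W = min(W+, W-) = 25.
Step 5: Ties in |d|, so use the tie-corrected normal approximation.
        E[W] = n(n+1)/4 = 10*11/4 = 27.5.
        Tie groups: |d|=2 (t=3), |d|=4 (t=2); sum(t^3 - t) = 30.
        Var[W] = n(n+1)(2n+1)/24 - sum(t^3-t)/48 = 2310/24 - 30/48 = 95.625.
        z = (W - E[W]) / sqrt(Var[W]) = (25 - 27.5) / 9.7788 = -0.2557.
        Two-sided p = 2*Phi(z) = 0.798217.
Step 6: alpha = 0.1. fail to reject H0.

W+ = 25, W- = 30, W = min = 25, p = 0.798217, fail to reject H0.


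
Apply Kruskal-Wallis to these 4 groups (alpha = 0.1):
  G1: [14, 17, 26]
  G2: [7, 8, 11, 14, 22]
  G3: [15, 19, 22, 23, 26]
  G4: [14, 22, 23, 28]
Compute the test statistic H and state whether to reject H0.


Step 1: Combine all N = 17 observations and assign midranks.
sorted (value, group, rank): (7,G2,1), (8,G2,2), (11,G2,3), (14,G1,5), (14,G2,5), (14,G4,5), (15,G3,7), (17,G1,8), (19,G3,9), (22,G2,11), (22,G3,11), (22,G4,11), (23,G3,13.5), (23,G4,13.5), (26,G1,15.5), (26,G3,15.5), (28,G4,17)
Step 2: Sum ranks within each group.
R_1 = 28.5 (n_1 = 3)
R_2 = 22 (n_2 = 5)
R_3 = 56 (n_3 = 5)
R_4 = 46.5 (n_4 = 4)
Step 3: H = 12/(N(N+1)) * sum(R_i^2/n_i) - 3(N+1)
     = 12/(17*18) * (28.5^2/3 + 22^2/5 + 56^2/5 + 46.5^2/4) - 3*18
     = 0.039216 * 1535.31 - 54
     = 6.208333.
Step 4: Ties present; correction factor C = 1 - 60/(17^3 - 17) = 0.987745. Corrected H = 6.208333 / 0.987745 = 6.285360.
Step 5: Under H0, H ~ chi^2(3); p-value = 0.098523.
Step 6: alpha = 0.1. reject H0.

H = 6.2854, df = 3, p = 0.098523, reject H0.


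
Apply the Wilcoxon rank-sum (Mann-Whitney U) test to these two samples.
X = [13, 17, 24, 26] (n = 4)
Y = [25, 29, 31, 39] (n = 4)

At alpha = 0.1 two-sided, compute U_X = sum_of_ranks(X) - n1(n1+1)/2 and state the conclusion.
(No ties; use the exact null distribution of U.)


Step 1: Combine and sort all 8 observations; assign midranks.
sorted (value, group): (13,X), (17,X), (24,X), (25,Y), (26,X), (29,Y), (31,Y), (39,Y)
ranks: 13->1, 17->2, 24->3, 25->4, 26->5, 29->6, 31->7, 39->8
Step 2: Rank sum for X: R1 = 1 + 2 + 3 + 5 = 11.
Step 3: U_X = R1 - n1(n1+1)/2 = 11 - 4*5/2 = 11 - 10 = 1.
       U_Y = n1*n2 - U_X = 16 - 1 = 15.
Step 4: No ties, so the exact null distribution of U (based on enumerating the C(8,4) = 70 equally likely rank assignments) gives the two-sided p-value.
Step 5: p-value = 0.057143; compare to alpha = 0.1. reject H0.

U_X = 1, p = 0.057143, reject H0 at alpha = 0.1.


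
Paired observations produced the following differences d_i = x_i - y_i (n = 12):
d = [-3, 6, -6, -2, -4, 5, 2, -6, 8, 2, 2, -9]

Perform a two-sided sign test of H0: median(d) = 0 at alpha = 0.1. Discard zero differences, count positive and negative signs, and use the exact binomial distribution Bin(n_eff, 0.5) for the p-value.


Step 1: Discard zero differences. Original n = 12; n_eff = number of nonzero differences = 12.
Nonzero differences (with sign): -3, +6, -6, -2, -4, +5, +2, -6, +8, +2, +2, -9
Step 2: Count signs: positive = 6, negative = 6.
Step 3: Under H0: P(positive) = 0.5, so the number of positives S ~ Bin(12, 0.5).
Step 4: Two-sided exact p-value = sum of Bin(12,0.5) probabilities at or below the observed probability = 1.000000.
Step 5: alpha = 0.1. fail to reject H0.

n_eff = 12, pos = 6, neg = 6, p = 1.000000, fail to reject H0.


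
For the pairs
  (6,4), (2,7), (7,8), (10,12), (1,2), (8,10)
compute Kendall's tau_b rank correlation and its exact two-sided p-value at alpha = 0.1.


Step 1: Enumerate the 15 unordered pairs (i,j) with i<j and classify each by sign(x_j-x_i) * sign(y_j-y_i).
  (1,2):dx=-4,dy=+3->D; (1,3):dx=+1,dy=+4->C; (1,4):dx=+4,dy=+8->C; (1,5):dx=-5,dy=-2->C
  (1,6):dx=+2,dy=+6->C; (2,3):dx=+5,dy=+1->C; (2,4):dx=+8,dy=+5->C; (2,5):dx=-1,dy=-5->C
  (2,6):dx=+6,dy=+3->C; (3,4):dx=+3,dy=+4->C; (3,5):dx=-6,dy=-6->C; (3,6):dx=+1,dy=+2->C
  (4,5):dx=-9,dy=-10->C; (4,6):dx=-2,dy=-2->C; (5,6):dx=+7,dy=+8->C
Step 2: C = 14, D = 1, total pairs = 15.
Step 3: tau = (C - D)/(n(n-1)/2) = (14 - 1)/15 = 0.866667.
Step 4: Exact two-sided p-value (enumerate n! = 720 permutations of y under H0): p = 0.016667.
Step 5: alpha = 0.1. reject H0.

tau_b = 0.8667 (C=14, D=1), p = 0.016667, reject H0.


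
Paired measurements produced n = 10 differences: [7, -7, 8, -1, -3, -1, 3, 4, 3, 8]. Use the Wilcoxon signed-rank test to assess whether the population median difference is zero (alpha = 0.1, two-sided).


Step 1: Drop any zero differences (none here) and take |d_i|.
|d| = [7, 7, 8, 1, 3, 1, 3, 4, 3, 8]
Step 2: Midrank |d_i| (ties get averaged ranks).
ranks: |7|->7.5, |7|->7.5, |8|->9.5, |1|->1.5, |3|->4, |1|->1.5, |3|->4, |4|->6, |3|->4, |8|->9.5
Step 3: Attach original signs; sum ranks with positive sign and with negative sign.
W+ = 7.5 + 9.5 + 4 + 6 + 4 + 9.5 = 40.5
W- = 7.5 + 1.5 + 4 + 1.5 = 14.5
(Check: W+ + W- = 55 should equal n(n+1)/2 = 55.)
Step 4: Test statistic W = min(W+, W-) = 14.5.
Step 5: Ties in |d|, so use the tie-corrected normal approximation.
        E[W] = n(n+1)/4 = 10*11/4 = 27.5.
        Tie groups: |d|=1 (t=2), |d|=3 (t=3), |d|=7 (t=2), |d|=8 (t=2); sum(t^3 - t) = 42.
        Var[W] = n(n+1)(2n+1)/24 - sum(t^3-t)/48 = 2310/24 - 42/48 = 95.375.
        z = (W - E[W]) / sqrt(Var[W]) = (14.5 - 27.5) / 9.7660 = -1.3311.
        Two-sided p = 2*Phi(z) = 0.183141.
Step 6: alpha = 0.1. fail to reject H0.

W+ = 40.5, W- = 14.5, W = min = 14.5, p = 0.183141, fail to reject H0.


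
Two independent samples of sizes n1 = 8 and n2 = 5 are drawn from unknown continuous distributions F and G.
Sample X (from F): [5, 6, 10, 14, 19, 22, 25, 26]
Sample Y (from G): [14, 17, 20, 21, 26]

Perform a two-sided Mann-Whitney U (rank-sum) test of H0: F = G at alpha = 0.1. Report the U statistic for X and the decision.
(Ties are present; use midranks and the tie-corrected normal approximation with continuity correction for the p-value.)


Step 1: Combine and sort all 13 observations; assign midranks.
sorted (value, group): (5,X), (6,X), (10,X), (14,X), (14,Y), (17,Y), (19,X), (20,Y), (21,Y), (22,X), (25,X), (26,X), (26,Y)
ranks: 5->1, 6->2, 10->3, 14->4.5, 14->4.5, 17->6, 19->7, 20->8, 21->9, 22->10, 25->11, 26->12.5, 26->12.5
Step 2: Rank sum for X: R1 = 1 + 2 + 3 + 4.5 + 7 + 10 + 11 + 12.5 = 51.
Step 3: U_X = R1 - n1(n1+1)/2 = 51 - 8*9/2 = 51 - 36 = 15.
       U_Y = n1*n2 - U_X = 40 - 15 = 25.
Step 4: Ties are present, so use the tie-corrected normal approximation (with continuity correction) for the p-value.
Step 5: p-value = 0.508901; compare to alpha = 0.1. fail to reject H0.

U_X = 15, p = 0.508901, fail to reject H0 at alpha = 0.1.


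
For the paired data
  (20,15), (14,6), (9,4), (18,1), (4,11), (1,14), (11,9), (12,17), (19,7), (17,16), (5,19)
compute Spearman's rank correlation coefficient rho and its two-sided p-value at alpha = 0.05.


Step 1: Rank x and y separately (midranks; no ties here).
rank(x): 20->11, 14->7, 9->4, 18->9, 4->2, 1->1, 11->5, 12->6, 19->10, 17->8, 5->3
rank(y): 15->8, 6->3, 4->2, 1->1, 11->6, 14->7, 9->5, 17->10, 7->4, 16->9, 19->11
Step 2: d_i = R_x(i) - R_y(i); compute d_i^2.
  (11-8)^2=9, (7-3)^2=16, (4-2)^2=4, (9-1)^2=64, (2-6)^2=16, (1-7)^2=36, (5-5)^2=0, (6-10)^2=16, (10-4)^2=36, (8-9)^2=1, (3-11)^2=64
sum(d^2) = 262.
Step 3: rho = 1 - 6*262 / (11*(11^2 - 1)) = 1 - 1572/1320 = -0.190909.
Step 4: Under H0, t = rho * sqrt((n-2)/(1-rho^2)) = -0.5835 ~ t(9).
Step 5: Two-sided p-value from the t-distribution with 9 df = 0.573913.
Step 6: alpha = 0.05. fail to reject H0.

rho = -0.1909, p = 0.573913, fail to reject H0 at alpha = 0.05.


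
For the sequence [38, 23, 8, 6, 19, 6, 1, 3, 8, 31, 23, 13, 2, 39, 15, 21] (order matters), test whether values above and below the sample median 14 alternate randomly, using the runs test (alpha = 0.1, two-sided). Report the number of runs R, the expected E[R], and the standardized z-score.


Step 1: Compute median = 14; label A = above, B = below.
Labels in order: AABBABBBBAABBAAA  (n_A = 8, n_B = 8)
Step 2: Count runs R = 7.
Step 3: Under H0 (random ordering), E[R] = 2*n_A*n_B/(n_A+n_B) + 1 = 2*8*8/16 + 1 = 9.0000.
        Var[R] = 2*n_A*n_B*(2*n_A*n_B - n_A - n_B) / ((n_A+n_B)^2 * (n_A+n_B-1)) = 14336/3840 = 3.7333.
        SD[R] = 1.9322.
Step 4: Continuity-corrected z = (R + 0.5 - E[R]) / SD[R] = (7 + 0.5 - 9.0000) / 1.9322 = -0.7763.
Step 5: Two-sided p-value via normal approximation = 2*(1 - Phi(|z|)) = 0.437558.
Step 6: alpha = 0.1. fail to reject H0.

R = 7, z = -0.7763, p = 0.437558, fail to reject H0.


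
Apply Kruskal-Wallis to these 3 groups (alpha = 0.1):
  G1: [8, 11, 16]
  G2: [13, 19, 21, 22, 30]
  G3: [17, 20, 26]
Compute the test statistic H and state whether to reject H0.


Step 1: Combine all N = 11 observations and assign midranks.
sorted (value, group, rank): (8,G1,1), (11,G1,2), (13,G2,3), (16,G1,4), (17,G3,5), (19,G2,6), (20,G3,7), (21,G2,8), (22,G2,9), (26,G3,10), (30,G2,11)
Step 2: Sum ranks within each group.
R_1 = 7 (n_1 = 3)
R_2 = 37 (n_2 = 5)
R_3 = 22 (n_3 = 3)
Step 3: H = 12/(N(N+1)) * sum(R_i^2/n_i) - 3(N+1)
     = 12/(11*12) * (7^2/3 + 37^2/5 + 22^2/3) - 3*12
     = 0.090909 * 451.467 - 36
     = 5.042424.
Step 4: No ties, so H is used without correction.
Step 5: Under H0, H ~ chi^2(2); p-value = 0.080362.
Step 6: alpha = 0.1. reject H0.

H = 5.0424, df = 2, p = 0.080362, reject H0.


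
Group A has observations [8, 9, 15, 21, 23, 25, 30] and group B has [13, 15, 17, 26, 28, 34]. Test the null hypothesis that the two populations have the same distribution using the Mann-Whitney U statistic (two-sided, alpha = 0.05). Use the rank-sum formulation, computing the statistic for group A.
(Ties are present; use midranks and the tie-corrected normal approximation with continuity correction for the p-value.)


Step 1: Combine and sort all 13 observations; assign midranks.
sorted (value, group): (8,X), (9,X), (13,Y), (15,X), (15,Y), (17,Y), (21,X), (23,X), (25,X), (26,Y), (28,Y), (30,X), (34,Y)
ranks: 8->1, 9->2, 13->3, 15->4.5, 15->4.5, 17->6, 21->7, 23->8, 25->9, 26->10, 28->11, 30->12, 34->13
Step 2: Rank sum for X: R1 = 1 + 2 + 4.5 + 7 + 8 + 9 + 12 = 43.5.
Step 3: U_X = R1 - n1(n1+1)/2 = 43.5 - 7*8/2 = 43.5 - 28 = 15.5.
       U_Y = n1*n2 - U_X = 42 - 15.5 = 26.5.
Step 4: Ties are present, so use the tie-corrected normal approximation (with continuity correction) for the p-value.
Step 5: p-value = 0.474443; compare to alpha = 0.05. fail to reject H0.

U_X = 15.5, p = 0.474443, fail to reject H0 at alpha = 0.05.
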